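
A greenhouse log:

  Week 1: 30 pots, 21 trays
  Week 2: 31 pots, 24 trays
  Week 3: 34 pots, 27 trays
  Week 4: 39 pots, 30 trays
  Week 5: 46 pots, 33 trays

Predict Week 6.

Pots — differences are 1, 3, 5, … (increasing by 2 each time): 30, 31, 34, 39, 46 → 55.
Trays — +3 each step: 21, 24, 27, 30, 33 → 36.
Putting it together: 55 pots, 36 trays.

55 pots, 36 trays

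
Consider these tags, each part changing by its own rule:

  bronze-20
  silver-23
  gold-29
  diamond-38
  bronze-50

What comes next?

silver-65

For the rank, repeats bronze → silver → gold → diamond: bronze, silver, gold, diamond, bronze → silver.
Second component: differences are 3, 6, 9, … (increasing by 3 each time); 20, 23, 29, 38, 50 → 65.
Putting it together: silver-65.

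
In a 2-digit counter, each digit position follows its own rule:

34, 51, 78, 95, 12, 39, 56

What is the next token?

73

First digit — +2 each step, mod 10: 3, 5, 7, 9, 1, 3, 5 → 7.
Second digit goes 4, 1, 8, 5, 2, 9, 6 → 3 (−3 each step, mod 10).
Combining the parts gives 73.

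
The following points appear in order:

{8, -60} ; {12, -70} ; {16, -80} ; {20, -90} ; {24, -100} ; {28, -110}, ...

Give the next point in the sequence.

First coordinate: +4 each step, so 8, 12, 16, 20, 24, 28 → 32.
Second coordinate — −10 each step: -60, -70, -80, -90, -100, -110 → -120.
Combining the parts gives {32, -120}.

{32, -120}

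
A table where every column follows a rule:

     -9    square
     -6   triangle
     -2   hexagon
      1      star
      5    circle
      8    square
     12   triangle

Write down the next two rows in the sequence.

For the first component, alternating steps +3, +4, +3, +4, …: -9, -6, -2, 1, 5, 8, 12 → 15 → 19.
Shape: repeats square → triangle → hexagon → star → circle; square, triangle, hexagon, star, circle, square, triangle → hexagon → star.
So the next two rows are 15  hexagon and 19  star.

15  hexagon; 19  star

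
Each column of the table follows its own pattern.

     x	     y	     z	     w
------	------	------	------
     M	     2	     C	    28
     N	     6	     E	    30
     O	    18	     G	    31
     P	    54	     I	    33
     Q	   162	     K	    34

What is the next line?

For the column x, letters move forward 1 place in the alphabet: M, N, O, P, Q → R.
For the column y, ×3 each step: 2, 6, 18, 54, 162 → 486.
Column z: letters move forward 2 places in the alphabet, so C, E, G, I, K → M.
Column w: 28, 30, 31, 33, 34 → 36 (alternating steps +2, +1, +2, +1, …).
Putting it together: R  486  M  36.

R  486  M  36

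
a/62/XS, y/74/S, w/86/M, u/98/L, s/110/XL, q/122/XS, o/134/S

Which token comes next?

m/146/M

Letter: letters move back 2 places in the alphabet, wrapping A→Z; a, y, w, u, s, q, o → m.
For the second component, +12 each step: 62, 74, 86, 98, 110, 122, 134 → 146.
Size: repeats XS → S → M → L → XL, so XS, S, M, L, XL, XS, S → M.
Putting it together: m/146/M.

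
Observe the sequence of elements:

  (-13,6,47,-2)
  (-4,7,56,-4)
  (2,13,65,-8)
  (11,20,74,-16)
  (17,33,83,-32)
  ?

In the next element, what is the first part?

For the first part, alternating steps +9, +6, +9, +6, …: -13, -4, 2, 11, 17 → 26.

26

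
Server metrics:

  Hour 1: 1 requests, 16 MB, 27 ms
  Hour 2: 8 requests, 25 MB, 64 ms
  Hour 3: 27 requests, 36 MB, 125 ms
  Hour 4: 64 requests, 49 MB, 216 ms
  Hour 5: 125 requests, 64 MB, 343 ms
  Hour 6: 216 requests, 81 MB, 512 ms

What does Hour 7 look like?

343 requests, 100 MB, 729 ms

Requests: perfect cubes: 1³, 2³, 3³, …, so 1, 8, 27, 64, 125, 216 → 343.
MB — perfect squares: 4², 5², 6², …: 16, 25, 36, 49, 64, 81 → 100.
Ms: perfect cubes: 3³, 4³, 5³, …, so 27, 64, 125, 216, 343, 512 → 729.
Putting it together: 343 requests, 100 MB, 729 ms.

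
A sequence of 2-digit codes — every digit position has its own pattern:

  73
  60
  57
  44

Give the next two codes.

31 then 28

For the first digit, −1 each step, mod 10: 7, 6, 5, 4 → 3 → 2.
Second digit — −3 each step, mod 10: 3, 0, 7, 4 → 1 → 8.
Putting the parts together: 31 and then 28.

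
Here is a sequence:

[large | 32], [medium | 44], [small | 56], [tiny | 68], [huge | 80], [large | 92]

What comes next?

[medium | 104]

For the size, repeats large → medium → small → tiny → huge: large, medium, small, tiny, huge, large → medium.
Second entry: 32, 44, 56, 68, 80, 92 → 104 (+12 each step).
So the next element is [medium | 104].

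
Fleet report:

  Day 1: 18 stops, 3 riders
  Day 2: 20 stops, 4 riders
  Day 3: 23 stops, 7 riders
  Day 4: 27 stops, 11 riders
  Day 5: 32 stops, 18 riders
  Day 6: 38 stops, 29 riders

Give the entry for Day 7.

45 stops, 47 riders

Stops: differences are 2, 3, 4, … (increasing by 1 each time), so 18, 20, 23, 27, 32, 38 → 45.
For the riders, each term is the sum of the two before it: 3, 4, 7, 11, 18, 29 → 47.
So the next row is 45 stops, 47 riders.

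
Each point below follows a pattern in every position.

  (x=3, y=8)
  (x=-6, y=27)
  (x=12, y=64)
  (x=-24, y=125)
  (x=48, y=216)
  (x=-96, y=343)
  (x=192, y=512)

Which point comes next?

(x=-384, y=729)

X: 3, -6, 12, -24, 48, -96, 192 → -384 (×(-2) each step).
Y — perfect cubes: 2³, 3³, 4³, …: 8, 27, 64, 125, 216, 343, 512 → 729.
So the next point is (x=-384, y=729).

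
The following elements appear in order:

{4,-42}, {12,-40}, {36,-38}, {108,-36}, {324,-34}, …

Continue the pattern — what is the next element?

First component: ×3 each step; 4, 12, 36, 108, 324 → 972.
Second component: +2 each step, so -42, -40, -38, -36, -34 → -32.
Putting it together: {972,-32}.

{972,-32}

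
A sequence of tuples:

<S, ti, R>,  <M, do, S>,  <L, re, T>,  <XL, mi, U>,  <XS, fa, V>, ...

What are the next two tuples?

For the size, runs through clothing sizes XS→XL: S, M, L, XL, XS → S → M.
For the note, runs through the solfège scale do→ti: ti, do, re, mi, fa → sol → la.
For the letter, letters move forward 1 place in the alphabet: R, S, T, U, V → W → X.
Putting the parts together: <S, sol, W> and then <M, la, X>.

<S, sol, W>, <M, la, X>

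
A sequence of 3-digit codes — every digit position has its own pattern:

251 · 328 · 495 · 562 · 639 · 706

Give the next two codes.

873 then 940

First digit goes 2, 3, 4, 5, 6, 7 → 8 → 9 (+1 each step, mod 10).
Second digit: 5, 2, 9, 6, 3, 0 → 7 → 4 (−3 each step, mod 10).
Third digit: −3 each step, mod 10, so 1, 8, 5, 2, 9, 6 → 3 → 0.
Putting the parts together: 873 and then 940.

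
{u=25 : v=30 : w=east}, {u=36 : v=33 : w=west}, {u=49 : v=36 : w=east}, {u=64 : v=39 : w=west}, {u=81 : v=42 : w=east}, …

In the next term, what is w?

west

W: alternates east ↔ west, so east, west, east, west, east → west.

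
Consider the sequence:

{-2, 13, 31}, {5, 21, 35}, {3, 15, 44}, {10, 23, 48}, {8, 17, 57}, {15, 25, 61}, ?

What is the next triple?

For the first coordinate, alternating steps +7, −2, +7, −2, …: -2, 5, 3, 10, 8, 15 → 13.
Second coordinate: alternating steps +8, −6, +8, −6, …; 13, 21, 15, 23, 17, 25 → 19.
For the third coordinate, alternating steps +4, +9, +4, +9, …: 31, 35, 44, 48, 57, 61 → 70.
Putting it together: {13, 19, 70}.

{13, 19, 70}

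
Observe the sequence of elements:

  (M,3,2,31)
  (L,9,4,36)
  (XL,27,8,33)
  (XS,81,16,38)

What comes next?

Size: runs through clothing sizes XS→XL; M, L, XL, XS → S.
For the second entry, ×3 each step: 3, 9, 27, 81 → 243.
Third entry: ×2 each step; 2, 4, 8, 16 → 32.
Fourth entry: 31, 36, 33, 38 → 35 (alternating steps +5, −3, +5, −3, …).
So the next element is (S,243,32,35).

(S,243,32,35)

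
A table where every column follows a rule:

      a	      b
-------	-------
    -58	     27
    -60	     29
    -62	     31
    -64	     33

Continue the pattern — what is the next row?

-66  35

Column a — −2 each step: -58, -60, -62, -64 → -66.
Column b: 27, 29, 31, 33 → 35 (together with the column a always sums to -31).
So the next row is -66  35.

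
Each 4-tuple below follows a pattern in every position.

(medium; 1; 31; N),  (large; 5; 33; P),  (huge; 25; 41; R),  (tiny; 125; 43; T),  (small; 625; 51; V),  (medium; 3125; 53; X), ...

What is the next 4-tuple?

(large; 15625; 61; Z)

Size: repeats medium → large → huge → tiny → small; medium, large, huge, tiny, small, medium → large.
Second component: ×5 each step, so 1, 5, 25, 125, 625, 3125 → 15625.
Third component: alternating steps +2, +8, +2, +8, …; 31, 33, 41, 43, 51, 53 → 61.
Letter: letters move forward 2 places in the alphabet; N, P, R, T, V, X → Z.
So the next 4-tuple is (large; 15625; 61; Z).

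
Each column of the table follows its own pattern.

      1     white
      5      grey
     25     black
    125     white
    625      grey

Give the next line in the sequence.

For the first component, ×5 each step: 1, 5, 25, 125, 625 → 3125.
Shade goes white, grey, black, white, grey → black (repeats white → grey → black).
Combining the parts gives 3125  black.

3125  black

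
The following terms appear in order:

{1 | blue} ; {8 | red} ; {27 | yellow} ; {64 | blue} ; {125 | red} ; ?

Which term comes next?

{216 | yellow}

First slot goes 1, 8, 27, 64, 125 → 216 (perfect cubes: 1³, 2³, 3³, …).
Colour — repeats blue → red → yellow: blue, red, yellow, blue, red → yellow.
So the next term is {216 | yellow}.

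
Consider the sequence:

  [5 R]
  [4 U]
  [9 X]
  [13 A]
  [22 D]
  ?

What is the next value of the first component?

First component: each term is the sum of the two before it, so 5, 4, 9, 13, 22 → 35.

35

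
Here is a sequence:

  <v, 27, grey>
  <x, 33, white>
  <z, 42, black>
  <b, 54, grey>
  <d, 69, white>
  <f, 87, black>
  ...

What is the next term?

For the letter, letters move forward 2 places in the alphabet, wrapping Z→A: v, x, z, b, d, f → h.
Second coordinate: differences are 6, 9, 12, … (increasing by 3 each time), so 27, 33, 42, 54, 69, 87 → 108.
Shade: repeats grey → white → black, so grey, white, black, grey, white, black → grey.
Putting it together: <h, 108, grey>.

<h, 108, grey>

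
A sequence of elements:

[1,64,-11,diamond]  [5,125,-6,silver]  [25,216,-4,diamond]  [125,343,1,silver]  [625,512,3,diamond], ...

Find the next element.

[3125,729,8,silver]

First coordinate — ×5 each step: 1, 5, 25, 125, 625 → 3125.
For the second coordinate, perfect cubes: 4³, 5³, 6³, …: 64, 125, 216, 343, 512 → 729.
Third coordinate: alternating steps +5, +2, +5, +2, …, so -11, -6, -4, 1, 3 → 8.
Rank goes diamond, silver, diamond, silver, diamond → silver (alternates diamond ↔ silver).
Putting it together: [3125,729,8,silver].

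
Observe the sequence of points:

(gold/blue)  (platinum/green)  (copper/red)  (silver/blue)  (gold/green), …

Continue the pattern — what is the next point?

Metal: repeats gold → platinum → copper → silver; gold, platinum, copper, silver, gold → platinum.
Colour: repeats blue → green → red; blue, green, red, blue, green → red.
Combining the parts gives (platinum/red).

(platinum/red)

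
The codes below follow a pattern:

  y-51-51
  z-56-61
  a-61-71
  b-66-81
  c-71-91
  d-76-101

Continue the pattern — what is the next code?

Letter: letters move forward 1 place in the alphabet, wrapping Z→A, so y, z, a, b, c, d → e.
For the second component, +5 each step: 51, 56, 61, 66, 71, 76 → 81.
Third component: +10 each step; 51, 61, 71, 81, 91, 101 → 111.
Putting it together: e-81-111.

e-81-111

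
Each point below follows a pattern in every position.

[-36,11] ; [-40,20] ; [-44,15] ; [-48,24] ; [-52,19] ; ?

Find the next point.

[-56,28]

First value: −4 each step; -36, -40, -44, -48, -52 → -56.
Second value: alternating steps +9, −5, +9, −5, …; 11, 20, 15, 24, 19 → 28.
Combining the parts gives [-56,28].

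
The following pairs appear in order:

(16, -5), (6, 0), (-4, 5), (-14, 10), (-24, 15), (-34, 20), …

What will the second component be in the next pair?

25

For the second component, +5 each step: -5, 0, 5, 10, 15, 20 → 25.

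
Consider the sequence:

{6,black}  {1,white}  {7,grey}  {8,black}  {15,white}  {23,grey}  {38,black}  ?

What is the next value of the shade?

white

Shade — repeats black → white → grey: black, white, grey, black, white, grey, black → white.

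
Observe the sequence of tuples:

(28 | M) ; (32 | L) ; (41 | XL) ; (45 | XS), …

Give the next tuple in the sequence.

First component: alternating steps +4, +9, +4, +9, …; 28, 32, 41, 45 → 54.
Size: runs through clothing sizes XS→XL, so M, L, XL, XS → S.
Putting it together: (54 | S).

(54 | S)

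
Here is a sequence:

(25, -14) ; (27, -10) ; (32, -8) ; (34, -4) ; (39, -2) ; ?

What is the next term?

For the first entry, alternating steps +2, +5, +2, +5, …: 25, 27, 32, 34, 39 → 41.
Second entry: alternating steps +4, +2, +4, +2, …, so -14, -10, -8, -4, -2 → 2.
Combining the parts gives (41, 2).

(41, 2)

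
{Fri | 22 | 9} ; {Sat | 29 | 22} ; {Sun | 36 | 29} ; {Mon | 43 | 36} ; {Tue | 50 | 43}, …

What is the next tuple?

Day: runs through the weekdays Mon→Sun; Fri, Sat, Sun, Mon, Tue → Wed.
Second component: +7 each step; 22, 29, 36, 43, 50 → 57.
Third component: always the previous value of the second component, so 9, 22, 29, 36, 43 → 50.
Combining the parts gives {Wed | 57 | 50}.

{Wed | 57 | 50}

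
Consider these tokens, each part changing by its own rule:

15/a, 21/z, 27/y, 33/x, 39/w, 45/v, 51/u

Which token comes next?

First component: 15, 21, 27, 33, 39, 45, 51 → 57 (+6 each step).
Letter — letters move back 1 place in the alphabet, wrapping A→Z: a, z, y, x, w, v, u → t.
Combining the parts gives 57/t.

57/t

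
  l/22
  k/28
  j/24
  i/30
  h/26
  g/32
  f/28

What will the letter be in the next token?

Letter goes l, k, j, i, h, g, f → e (letters move back 1 place in the alphabet).
Second component — alternating steps +6, −4, +6, −4, …: 22, 28, 24, 30, 26, 32, 28 → 34.

e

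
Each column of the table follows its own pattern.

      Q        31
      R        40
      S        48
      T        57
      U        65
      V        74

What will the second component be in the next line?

For the second component, alternating steps +9, +8, +9, +8, …: 31, 40, 48, 57, 65, 74 → 82.

82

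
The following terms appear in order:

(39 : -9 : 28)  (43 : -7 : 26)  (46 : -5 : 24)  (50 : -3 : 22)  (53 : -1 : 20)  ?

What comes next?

(57 : 1 : 18)

First coordinate: alternating steps +4, +3, +4, +3, …; 39, 43, 46, 50, 53 → 57.
Second coordinate: +2 each step; -9, -7, -5, -3, -1 → 1.
Third coordinate: together with the second coordinate always sums to 19; 28, 26, 24, 22, 20 → 18.
Putting it together: (57 : 1 : 18).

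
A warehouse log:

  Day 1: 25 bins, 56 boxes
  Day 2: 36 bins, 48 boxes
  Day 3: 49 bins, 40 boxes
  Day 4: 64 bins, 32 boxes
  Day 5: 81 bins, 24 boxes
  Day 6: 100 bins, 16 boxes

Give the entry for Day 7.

121 bins, 8 boxes

Bins — perfect squares: 5², 6², 7², …: 25, 36, 49, 64, 81, 100 → 121.
Boxes: 56, 48, 40, 32, 24, 16 → 8 (−8 each step).
So the next line is 121 bins, 8 boxes.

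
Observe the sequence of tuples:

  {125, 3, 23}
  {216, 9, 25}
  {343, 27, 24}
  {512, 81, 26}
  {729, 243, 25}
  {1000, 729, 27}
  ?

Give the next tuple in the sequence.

{1331, 2187, 26}

First part: perfect cubes: 5³, 6³, 7³, …; 125, 216, 343, 512, 729, 1000 → 1331.
Second part: ×3 each step; 3, 9, 27, 81, 243, 729 → 2187.
Third part — alternating steps +2, −1, +2, −1, …: 23, 25, 24, 26, 25, 27 → 26.
Combining the parts gives {1331, 2187, 26}.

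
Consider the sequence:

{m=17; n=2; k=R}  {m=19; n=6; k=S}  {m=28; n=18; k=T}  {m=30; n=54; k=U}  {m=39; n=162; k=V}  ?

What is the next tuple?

{m=41; n=486; k=W}

M — alternating steps +2, +9, +2, +9, …: 17, 19, 28, 30, 39 → 41.
N: ×3 each step, so 2, 6, 18, 54, 162 → 486.
For the k, letters move forward 1 place in the alphabet: R, S, T, U, V → W.
Putting it together: {m=41; n=486; k=W}.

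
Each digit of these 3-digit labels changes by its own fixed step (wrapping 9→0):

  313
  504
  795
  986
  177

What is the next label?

For the first digit, +2 each step, mod 10: 3, 5, 7, 9, 1 → 3.
Second digit: 1, 0, 9, 8, 7 → 6 (−1 each step, mod 10).
Third digit goes 3, 4, 5, 6, 7 → 8 (+1 each step, mod 10).
Combining the parts gives 368.

368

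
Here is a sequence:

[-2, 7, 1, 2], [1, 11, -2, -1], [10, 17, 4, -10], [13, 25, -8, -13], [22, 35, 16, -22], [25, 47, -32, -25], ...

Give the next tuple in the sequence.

First coordinate: -2, 1, 10, 13, 22, 25 → 34 (alternating steps +3, +9, +3, +9, …).
Second coordinate — differences are 4, 6, 8, … (increasing by 2 each time): 7, 11, 17, 25, 35, 47 → 61.
Third coordinate — ×(-2) each step: 1, -2, 4, -8, 16, -32 → 64.
Fourth coordinate goes 2, -1, -10, -13, -22, -25 → -34 (always the negative of the first coordinate).
So the next tuple is [34, 61, 64, -34].

[34, 61, 64, -34]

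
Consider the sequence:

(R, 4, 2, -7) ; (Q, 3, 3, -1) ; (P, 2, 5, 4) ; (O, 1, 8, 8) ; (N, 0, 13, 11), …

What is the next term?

(M, -1, 21, 13)

Letter: R, Q, P, O, N → M (letters move back 1 place in the alphabet).
Second component — −1 each step: 4, 3, 2, 1, 0 → -1.
Third component: each term is the sum of the two before it; 2, 3, 5, 8, 13 → 21.
Fourth component: -7, -1, 4, 8, 11 → 13 (differences are 6, 5, 4, … (decreasing by 1 each time)).
Putting it together: (M, -1, 21, 13).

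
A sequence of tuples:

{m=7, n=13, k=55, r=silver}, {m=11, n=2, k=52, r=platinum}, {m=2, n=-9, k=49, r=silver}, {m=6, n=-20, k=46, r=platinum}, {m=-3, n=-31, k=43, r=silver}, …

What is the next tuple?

{m=1, n=-42, k=40, r=platinum}

M — alternating steps +4, −9, +4, −9, …: 7, 11, 2, 6, -3 → 1.
N: −11 each step, so 13, 2, -9, -20, -31 → -42.
K: −3 each step; 55, 52, 49, 46, 43 → 40.
For the r, alternates silver ↔ platinum: silver, platinum, silver, platinum, silver → platinum.
Putting it together: {m=1, n=-42, k=40, r=platinum}.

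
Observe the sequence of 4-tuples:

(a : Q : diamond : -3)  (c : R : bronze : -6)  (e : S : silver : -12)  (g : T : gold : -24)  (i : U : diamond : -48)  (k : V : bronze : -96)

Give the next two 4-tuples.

(m : W : silver : -192), (o : X : gold : -384)

First letter goes a, c, e, g, i, k → m → o (letters move forward 2 places in the alphabet).
Second letter — letters move forward 1 place in the alphabet: Q, R, S, T, U, V → W → X.
For the rank, repeats diamond → bronze → silver → gold: diamond, bronze, silver, gold, diamond, bronze → silver → gold.
Fourth coordinate: -3, -6, -12, -24, -48, -96 → -192 → -384 (×2 each step).
So the next two 4-tuples are (m : W : silver : -192) and (o : X : gold : -384).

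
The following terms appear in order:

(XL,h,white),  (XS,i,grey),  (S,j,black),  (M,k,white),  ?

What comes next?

Size: runs through clothing sizes XS→XL; XL, XS, S, M → L.
Letter: h, i, j, k → l (letters move forward 1 place in the alphabet).
Shade: white, grey, black, white → grey (repeats white → grey → black).
Combining the parts gives (L,l,grey).

(L,l,grey)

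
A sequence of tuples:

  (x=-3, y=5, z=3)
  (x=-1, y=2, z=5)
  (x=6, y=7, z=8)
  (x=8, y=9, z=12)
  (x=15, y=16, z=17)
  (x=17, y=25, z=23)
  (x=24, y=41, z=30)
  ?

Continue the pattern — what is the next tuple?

(x=26, y=66, z=38)

X — alternating steps +2, +7, +2, +7, …: -3, -1, 6, 8, 15, 17, 24 → 26.
Y: 5, 2, 7, 9, 16, 25, 41 → 66 (each term is the sum of the two before it).
Z: differences are 2, 3, 4, … (increasing by 1 each time); 3, 5, 8, 12, 17, 23, 30 → 38.
Combining the parts gives (x=26, y=66, z=38).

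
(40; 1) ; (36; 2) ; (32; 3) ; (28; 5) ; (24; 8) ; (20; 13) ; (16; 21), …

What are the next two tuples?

(12; 34), (8; 55)

First component — −4 each step: 40, 36, 32, 28, 24, 20, 16 → 12 → 8.
Second component goes 1, 2, 3, 5, 8, 13, 21 → 34 → 55 (each term is the sum of the two before it).
So the next two tuples are (12; 34) and (8; 55).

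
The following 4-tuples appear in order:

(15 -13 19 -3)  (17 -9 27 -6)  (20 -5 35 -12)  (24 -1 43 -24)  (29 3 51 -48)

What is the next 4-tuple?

First slot — differences are 2, 3, 4, … (increasing by 1 each time): 15, 17, 20, 24, 29 → 35.
Second slot goes -13, -9, -5, -1, 3 → 7 (+4 each step).
Third slot: 19, 27, 35, 43, 51 → 59 (+8 each step).
Fourth slot: ×2 each step, so -3, -6, -12, -24, -48 → -96.
Putting it together: (35 7 59 -96).

(35 7 59 -96)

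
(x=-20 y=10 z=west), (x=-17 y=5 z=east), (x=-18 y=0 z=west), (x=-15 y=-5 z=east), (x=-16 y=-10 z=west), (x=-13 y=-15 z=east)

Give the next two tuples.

X: alternating steps +3, −1, +3, −1, …, so -20, -17, -18, -15, -16, -13 → -14 → -11.
Y goes 10, 5, 0, -5, -10, -15 → -20 → -25 (−5 each step).
Z: alternates west ↔ east; west, east, west, east, west, east → west → east.
So the next two tuples are (x=-14 y=-20 z=west) and (x=-11 y=-25 z=east).

(x=-14 y=-20 z=west), (x=-11 y=-25 z=east)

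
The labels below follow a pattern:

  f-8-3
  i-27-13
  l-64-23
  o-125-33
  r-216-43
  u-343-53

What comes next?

Letter: letters move forward 3 places in the alphabet, so f, i, l, o, r, u → x.
Second component: 8, 27, 64, 125, 216, 343 → 512 (perfect cubes: 2³, 3³, 4³, …).
Third component: +10 each step, so 3, 13, 23, 33, 43, 53 → 63.
Putting it together: x-512-63.

x-512-63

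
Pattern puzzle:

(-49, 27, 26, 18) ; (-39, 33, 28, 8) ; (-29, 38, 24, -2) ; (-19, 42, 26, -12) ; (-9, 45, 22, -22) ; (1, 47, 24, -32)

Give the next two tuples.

First entry: -49, -39, -29, -19, -9, 1 → 11 → 21 (+10 each step).
For the second entry, differences are 6, 5, 4, … (decreasing by 1 each time): 27, 33, 38, 42, 45, 47 → 48 → 48.
Third entry: alternating steps +2, −4, +2, −4, …; 26, 28, 24, 26, 22, 24 → 20 → 22.
For the fourth entry, together with the first entry always sums to -31: 18, 8, -2, -12, -22, -32 → -42 → -52.
So the next two tuples are (11, 48, 20, -42) and (21, 48, 22, -52).

(11, 48, 20, -42), (21, 48, 22, -52)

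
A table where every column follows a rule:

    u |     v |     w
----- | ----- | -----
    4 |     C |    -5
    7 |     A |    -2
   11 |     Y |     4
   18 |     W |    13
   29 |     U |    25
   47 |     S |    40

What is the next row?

76  Q  58

Column u goes 4, 7, 11, 18, 29, 47 → 76 (each term is the sum of the two before it).
Column v: letters move back 2 places in the alphabet, wrapping A→Z; C, A, Y, W, U, S → Q.
Column w: differences are 3, 6, 9, … (increasing by 3 each time), so -5, -2, 4, 13, 25, 40 → 58.
So the next row is 76  Q  58.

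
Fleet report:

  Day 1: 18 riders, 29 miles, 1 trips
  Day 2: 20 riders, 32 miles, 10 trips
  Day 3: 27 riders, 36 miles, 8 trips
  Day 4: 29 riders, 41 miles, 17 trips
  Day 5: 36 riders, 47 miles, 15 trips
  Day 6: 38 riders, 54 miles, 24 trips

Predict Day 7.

45 riders, 62 miles, 22 trips

Riders: alternating steps +2, +7, +2, +7, …; 18, 20, 27, 29, 36, 38 → 45.
Miles: differences are 3, 4, 5, … (increasing by 1 each time); 29, 32, 36, 41, 47, 54 → 62.
For the trips, alternating steps +9, −2, +9, −2, …: 1, 10, 8, 17, 15, 24 → 22.
So the next record is 45 riders, 62 miles, 22 trips.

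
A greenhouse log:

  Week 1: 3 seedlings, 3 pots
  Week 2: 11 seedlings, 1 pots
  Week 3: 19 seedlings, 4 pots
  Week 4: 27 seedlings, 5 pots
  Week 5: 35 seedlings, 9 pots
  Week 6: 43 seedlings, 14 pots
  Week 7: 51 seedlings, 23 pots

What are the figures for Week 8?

59 seedlings, 37 pots

Seedlings: +8 each step, so 3, 11, 19, 27, 35, 43, 51 → 59.
Pots goes 3, 1, 4, 5, 9, 14, 23 → 37 (each term is the sum of the two before it).
Putting it together: 59 seedlings, 37 pots.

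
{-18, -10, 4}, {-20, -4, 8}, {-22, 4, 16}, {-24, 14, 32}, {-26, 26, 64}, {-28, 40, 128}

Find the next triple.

First coordinate: −2 each step; -18, -20, -22, -24, -26, -28 → -30.
For the second coordinate, differences are 6, 8, 10, … (increasing by 2 each time): -10, -4, 4, 14, 26, 40 → 56.
Third coordinate — ×2 each step: 4, 8, 16, 32, 64, 128 → 256.
So the next triple is {-30, 56, 256}.

{-30, 56, 256}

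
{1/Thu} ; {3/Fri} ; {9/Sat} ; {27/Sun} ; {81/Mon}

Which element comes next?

First value: 1, 3, 9, 27, 81 → 243 (×3 each step).
Day: Thu, Fri, Sat, Sun, Mon → Tue (runs through the weekdays Mon→Sun).
Combining the parts gives {243/Tue}.

{243/Tue}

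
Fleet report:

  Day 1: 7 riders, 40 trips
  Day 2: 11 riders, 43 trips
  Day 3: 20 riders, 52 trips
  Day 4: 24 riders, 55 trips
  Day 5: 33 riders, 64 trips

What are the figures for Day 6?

Riders goes 7, 11, 20, 24, 33 → 37 (alternating steps +4, +9, +4, +9, …).
Trips: alternating steps +3, +9, +3, +9, …; 40, 43, 52, 55, 64 → 67.
Putting it together: 37 riders, 67 trips.

37 riders, 67 trips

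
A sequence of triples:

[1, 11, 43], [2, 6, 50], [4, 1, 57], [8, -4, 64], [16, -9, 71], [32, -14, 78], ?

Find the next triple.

[64, -19, 85]

First component — ×2 each step: 1, 2, 4, 8, 16, 32 → 64.
Second component — −5 each step: 11, 6, 1, -4, -9, -14 → -19.
Third component goes 43, 50, 57, 64, 71, 78 → 85 (+7 each step).
So the next triple is [64, -19, 85].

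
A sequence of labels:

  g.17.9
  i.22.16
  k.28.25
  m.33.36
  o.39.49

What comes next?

q.44.64

Letter: letters move forward 2 places in the alphabet, so g, i, k, m, o → q.
Second component: 17, 22, 28, 33, 39 → 44 (alternating steps +5, +6, +5, +6, …).
Third component: perfect squares: 3², 4², 5², …; 9, 16, 25, 36, 49 → 64.
Combining the parts gives q.44.64.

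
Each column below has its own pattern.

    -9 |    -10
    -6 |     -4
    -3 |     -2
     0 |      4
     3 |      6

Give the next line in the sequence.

6  12

First component goes -9, -6, -3, 0, 3 → 6 (+3 each step).
Second component — alternating steps +6, +2, +6, +2, …: -10, -4, -2, 4, 6 → 12.
Putting it together: 6  12.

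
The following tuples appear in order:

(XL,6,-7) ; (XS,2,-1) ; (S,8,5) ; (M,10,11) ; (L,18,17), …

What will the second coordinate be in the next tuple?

28

Size — runs through clothing sizes XS→XL: XL, XS, S, M, L → XL.
Second coordinate: each term is the sum of the two before it, so 6, 2, 8, 10, 18 → 28.
Third coordinate — +6 each step: -7, -1, 5, 11, 17 → 23.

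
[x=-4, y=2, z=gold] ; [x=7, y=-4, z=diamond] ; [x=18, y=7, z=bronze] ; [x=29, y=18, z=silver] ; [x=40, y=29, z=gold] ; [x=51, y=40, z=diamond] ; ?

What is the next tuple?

X: +11 each step, so -4, 7, 18, 29, 40, 51 → 62.
Y: always the previous value of the x, so 2, -4, 7, 18, 29, 40 → 51.
For the z, repeats gold → diamond → bronze → silver: gold, diamond, bronze, silver, gold, diamond → bronze.
So the next tuple is [x=62, y=51, z=bronze].

[x=62, y=51, z=bronze]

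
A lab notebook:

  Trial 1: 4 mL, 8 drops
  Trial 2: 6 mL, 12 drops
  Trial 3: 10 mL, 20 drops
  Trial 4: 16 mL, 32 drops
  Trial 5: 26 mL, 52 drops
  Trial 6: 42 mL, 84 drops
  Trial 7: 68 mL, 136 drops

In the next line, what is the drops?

220

ML goes 4, 6, 10, 16, 26, 42, 68 → 110 (each term is the sum of the two before it).
For the drops, always 2 × the mL: 8, 12, 20, 32, 52, 84, 136 → 220.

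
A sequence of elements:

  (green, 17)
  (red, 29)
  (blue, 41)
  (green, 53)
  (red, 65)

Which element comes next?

(blue, 77)

Colour: repeats green → red → blue, so green, red, blue, green, red → blue.
Second part: +12 each step, so 17, 29, 41, 53, 65 → 77.
Putting it together: (blue, 77).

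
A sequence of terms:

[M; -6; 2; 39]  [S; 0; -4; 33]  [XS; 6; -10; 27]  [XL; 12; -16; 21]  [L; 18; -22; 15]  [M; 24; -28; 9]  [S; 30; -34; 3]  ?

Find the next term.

Size: repeats M → S → XS → XL → L; M, S, XS, XL, L, M, S → XS.
For the second component, +6 each step: -6, 0, 6, 12, 18, 24, 30 → 36.
Third component — −6 each step: 2, -4, -10, -16, -22, -28, -34 → -40.
Fourth component: 39, 33, 27, 21, 15, 9, 3 → -3 (−6 each step).
Putting it together: [XS; 36; -40; -3].

[XS; 36; -40; -3]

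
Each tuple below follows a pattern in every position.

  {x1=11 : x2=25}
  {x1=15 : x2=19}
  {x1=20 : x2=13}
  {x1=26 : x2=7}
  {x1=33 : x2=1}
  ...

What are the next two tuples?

{x1=41 : x2=-5}, {x1=50 : x2=-11}

For the x1, differences are 4, 5, 6, … (increasing by 1 each time): 11, 15, 20, 26, 33 → 41 → 50.
For the x2, −6 each step: 25, 19, 13, 7, 1 → -5 → -11.
So the next two tuples are {x1=41 : x2=-5} and {x1=50 : x2=-11}.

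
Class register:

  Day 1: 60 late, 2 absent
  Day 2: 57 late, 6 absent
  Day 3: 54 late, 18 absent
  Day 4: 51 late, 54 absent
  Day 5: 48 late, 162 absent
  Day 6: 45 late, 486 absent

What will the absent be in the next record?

Absent: ×3 each step; 2, 6, 18, 54, 162, 486 → 1458.

1458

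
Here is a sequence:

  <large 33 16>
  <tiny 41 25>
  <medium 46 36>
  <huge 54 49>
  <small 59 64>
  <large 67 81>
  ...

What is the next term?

Size goes large, tiny, medium, huge, small, large → tiny (repeats large → tiny → medium → huge → small).
Second slot goes 33, 41, 46, 54, 59, 67 → 72 (alternating steps +8, +5, +8, +5, …).
Third slot: perfect squares: 4², 5², 6², …, so 16, 25, 36, 49, 64, 81 → 100.
Combining the parts gives <tiny 72 100>.

<tiny 72 100>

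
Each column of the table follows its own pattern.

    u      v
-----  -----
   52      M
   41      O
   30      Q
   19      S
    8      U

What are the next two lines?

Column u goes 52, 41, 30, 19, 8 → -3 → -14 (−11 each step).
Column v — letters move forward 2 places in the alphabet: M, O, Q, S, U → W → Y.
Putting the parts together: -3  W and then -14  Y.

-3  W; -14  Y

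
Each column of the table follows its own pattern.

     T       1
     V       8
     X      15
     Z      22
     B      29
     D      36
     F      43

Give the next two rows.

H  50; J  57

Letter: letters move forward 2 places in the alphabet, wrapping Z→A, so T, V, X, Z, B, D, F → H → J.
Second component: 1, 8, 15, 22, 29, 36, 43 → 50 → 57 (+7 each step).
Putting the parts together: H  50 and then J  57.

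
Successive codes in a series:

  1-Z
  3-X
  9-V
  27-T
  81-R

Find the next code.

First component goes 1, 3, 9, 27, 81 → 243 (×3 each step).
Letter: letters move back 2 places in the alphabet, so Z, X, V, T, R → P.
Putting it together: 243-P.

243-P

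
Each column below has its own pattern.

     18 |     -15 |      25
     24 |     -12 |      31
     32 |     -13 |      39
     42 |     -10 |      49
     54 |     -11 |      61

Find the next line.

First component goes 18, 24, 32, 42, 54 → 68 (differences are 6, 8, 10, … (increasing by 2 each time)).
Second component: alternating steps +3, −1, +3, −1, …; -15, -12, -13, -10, -11 → -8.
Third component: always 7 more than the first component; 25, 31, 39, 49, 61 → 75.
Putting it together: 68  -8  75.

68  -8  75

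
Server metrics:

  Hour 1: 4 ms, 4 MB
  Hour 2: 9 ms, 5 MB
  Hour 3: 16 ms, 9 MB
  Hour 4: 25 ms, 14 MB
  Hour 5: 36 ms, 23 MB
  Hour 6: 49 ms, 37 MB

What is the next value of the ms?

Ms: 4, 9, 16, 25, 36, 49 → 64 (perfect squares: 2², 3², 4², …).

64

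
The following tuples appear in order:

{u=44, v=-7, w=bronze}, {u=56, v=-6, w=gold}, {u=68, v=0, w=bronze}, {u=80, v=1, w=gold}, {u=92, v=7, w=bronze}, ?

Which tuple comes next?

For the u, +12 each step: 44, 56, 68, 80, 92 → 104.
V: alternating steps +1, +6, +1, +6, …; -7, -6, 0, 1, 7 → 8.
For the w, alternates bronze ↔ gold: bronze, gold, bronze, gold, bronze → gold.
Combining the parts gives {u=104, v=8, w=gold}.

{u=104, v=8, w=gold}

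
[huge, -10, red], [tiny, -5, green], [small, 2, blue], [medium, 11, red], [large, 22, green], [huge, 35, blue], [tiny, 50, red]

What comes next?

Size: huge, tiny, small, medium, large, huge, tiny → small (repeats huge → tiny → small → medium → large).
For the second entry, differences are 5, 7, 9, … (increasing by 2 each time): -10, -5, 2, 11, 22, 35, 50 → 67.
For the colour, repeats red → green → blue: red, green, blue, red, green, blue, red → green.
Combining the parts gives [small, 67, green].

[small, 67, green]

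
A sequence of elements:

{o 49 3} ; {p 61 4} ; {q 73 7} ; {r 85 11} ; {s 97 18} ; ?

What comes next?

Letter: letters move forward 1 place in the alphabet, so o, p, q, r, s → t.
Second part — +12 each step: 49, 61, 73, 85, 97 → 109.
Third part — each term is the sum of the two before it: 3, 4, 7, 11, 18 → 29.
Putting it together: {t 109 29}.

{t 109 29}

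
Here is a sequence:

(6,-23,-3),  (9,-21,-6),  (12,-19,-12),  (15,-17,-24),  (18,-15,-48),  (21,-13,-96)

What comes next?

(24,-11,-192)

First component: 6, 9, 12, 15, 18, 21 → 24 (+3 each step).
Second component — +2 each step: -23, -21, -19, -17, -15, -13 → -11.
Third component — ×2 each step: -3, -6, -12, -24, -48, -96 → -192.
Combining the parts gives (24,-11,-192).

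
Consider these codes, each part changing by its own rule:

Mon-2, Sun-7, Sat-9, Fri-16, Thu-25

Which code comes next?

Day: runs backward through the weekdays Mon→Sun, so Mon, Sun, Sat, Fri, Thu → Wed.
Second component: 2, 7, 9, 16, 25 → 41 (each term is the sum of the two before it).
Combining the parts gives Wed-41.

Wed-41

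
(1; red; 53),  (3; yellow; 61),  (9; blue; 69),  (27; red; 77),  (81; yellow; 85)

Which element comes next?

(243; blue; 93)

First value: ×3 each step, so 1, 3, 9, 27, 81 → 243.
Colour — repeats red → yellow → blue: red, yellow, blue, red, yellow → blue.
Third value goes 53, 61, 69, 77, 85 → 93 (+8 each step).
Putting it together: (243; blue; 93).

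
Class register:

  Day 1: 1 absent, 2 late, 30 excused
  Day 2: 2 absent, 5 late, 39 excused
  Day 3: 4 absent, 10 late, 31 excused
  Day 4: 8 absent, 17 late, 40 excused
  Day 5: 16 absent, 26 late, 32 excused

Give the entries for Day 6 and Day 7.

Absent: ×2 each step, so 1, 2, 4, 8, 16 → 32 → 64.
Late goes 2, 5, 10, 17, 26 → 37 → 50 (differences are 3, 5, 7, … (increasing by 2 each time)).
Excused: 30, 39, 31, 40, 32 → 41 → 33 (alternating steps +9, −8, +9, −8, …).
Putting the parts together: 32 absent, 37 late, 41 excused and then 64 absent, 50 late, 33 excused.

32 absent, 37 late, 41 excused; 64 absent, 50 late, 33 excused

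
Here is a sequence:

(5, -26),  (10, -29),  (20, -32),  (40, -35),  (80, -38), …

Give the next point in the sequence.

First part goes 5, 10, 20, 40, 80 → 160 (×2 each step).
Second part: −3 each step; -26, -29, -32, -35, -38 → -41.
Combining the parts gives (160, -41).

(160, -41)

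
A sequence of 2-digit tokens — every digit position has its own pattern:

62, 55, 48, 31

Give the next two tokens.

24, 17

First digit: 6, 5, 4, 3 → 2 → 1 (−1 each step, mod 10).
Second digit: +3 each step, mod 10, so 2, 5, 8, 1 → 4 → 7.
Putting the parts together: 24 and then 17.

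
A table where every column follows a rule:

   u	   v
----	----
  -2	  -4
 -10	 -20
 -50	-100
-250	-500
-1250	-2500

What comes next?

-6250  -12500

Column u — ×5 each step: -2, -10, -50, -250, -1250 → -6250.
Column v — always 2 × the column u: -4, -20, -100, -500, -2500 → -12500.
Combining the parts gives -6250  -12500.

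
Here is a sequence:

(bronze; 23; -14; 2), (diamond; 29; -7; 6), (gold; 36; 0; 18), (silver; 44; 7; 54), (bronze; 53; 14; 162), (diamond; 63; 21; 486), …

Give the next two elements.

(gold; 74; 28; 1458), (silver; 86; 35; 4374)

Rank: bronze, diamond, gold, silver, bronze, diamond → gold → silver (repeats bronze → diamond → gold → silver).
Second value: differences are 6, 7, 8, … (increasing by 1 each time), so 23, 29, 36, 44, 53, 63 → 74 → 86.
Third value: +7 each step; -14, -7, 0, 7, 14, 21 → 28 → 35.
Fourth value: ×3 each step, so 2, 6, 18, 54, 162, 486 → 1458 → 4374.
So the next two elements are (gold; 74; 28; 1458) and (silver; 86; 35; 4374).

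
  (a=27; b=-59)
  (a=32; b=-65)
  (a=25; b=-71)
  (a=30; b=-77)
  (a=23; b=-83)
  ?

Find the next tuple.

(a=28; b=-89)

A — alternating steps +5, −7, +5, −7, …: 27, 32, 25, 30, 23 → 28.
B: −6 each step; -59, -65, -71, -77, -83 → -89.
Combining the parts gives (a=28; b=-89).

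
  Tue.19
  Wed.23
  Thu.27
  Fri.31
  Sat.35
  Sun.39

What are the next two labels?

Mon.43, Tue.47

Day: runs through the weekdays Mon→Sun; Tue, Wed, Thu, Fri, Sat, Sun → Mon → Tue.
For the second component, +4 each step: 19, 23, 27, 31, 35, 39 → 43 → 47.
Putting the parts together: Mon.43 and then Tue.47.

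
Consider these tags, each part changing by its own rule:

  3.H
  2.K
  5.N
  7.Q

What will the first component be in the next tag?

12

First component: 3, 2, 5, 7 → 12 (each term is the sum of the two before it).
Letter: H, K, N, Q → T (letters move forward 3 places in the alphabet).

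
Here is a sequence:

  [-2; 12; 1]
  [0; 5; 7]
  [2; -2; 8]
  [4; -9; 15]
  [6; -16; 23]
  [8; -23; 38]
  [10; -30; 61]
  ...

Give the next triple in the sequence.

First coordinate: +2 each step; -2, 0, 2, 4, 6, 8, 10 → 12.
For the second coordinate, −7 each step: 12, 5, -2, -9, -16, -23, -30 → -37.
Third coordinate: 1, 7, 8, 15, 23, 38, 61 → 99 (each term is the sum of the two before it).
Putting it together: [12; -37; 99].

[12; -37; 99]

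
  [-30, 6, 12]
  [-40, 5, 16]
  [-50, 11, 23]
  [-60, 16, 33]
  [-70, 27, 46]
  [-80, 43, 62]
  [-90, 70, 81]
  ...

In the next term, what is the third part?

103

Third part: differences are 4, 7, 10, … (increasing by 3 each time); 12, 16, 23, 33, 46, 62, 81 → 103.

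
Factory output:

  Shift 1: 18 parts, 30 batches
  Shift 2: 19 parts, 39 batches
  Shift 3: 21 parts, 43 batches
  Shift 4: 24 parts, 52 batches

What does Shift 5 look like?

28 parts, 56 batches

Parts goes 18, 19, 21, 24 → 28 (differences are 1, 2, 3, … (increasing by 1 each time)).
Batches: 30, 39, 43, 52 → 56 (alternating steps +9, +4, +9, +4, …).
So the next line is 28 parts, 56 batches.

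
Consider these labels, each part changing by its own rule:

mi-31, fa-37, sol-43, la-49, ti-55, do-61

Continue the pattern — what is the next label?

Note: runs through the solfège scale do→ti, so mi, fa, sol, la, ti, do → re.
Second component goes 31, 37, 43, 49, 55, 61 → 67 (+6 each step).
Combining the parts gives re-67.

re-67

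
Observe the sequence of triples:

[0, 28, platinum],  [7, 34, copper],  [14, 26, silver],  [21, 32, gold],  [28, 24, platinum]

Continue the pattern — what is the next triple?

First coordinate: +7 each step, so 0, 7, 14, 21, 28 → 35.
Second coordinate: alternating steps +6, −8, +6, −8, …, so 28, 34, 26, 32, 24 → 30.
Metal: repeats platinum → copper → silver → gold, so platinum, copper, silver, gold, platinum → copper.
Combining the parts gives [35, 30, copper].

[35, 30, copper]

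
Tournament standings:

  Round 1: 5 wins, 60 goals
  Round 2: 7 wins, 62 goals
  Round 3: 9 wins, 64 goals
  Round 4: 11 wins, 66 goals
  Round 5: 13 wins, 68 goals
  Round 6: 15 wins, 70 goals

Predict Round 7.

17 wins, 72 goals

For the wins, +2 each step: 5, 7, 9, 11, 13, 15 → 17.
Goals — +2 each step: 60, 62, 64, 66, 68, 70 → 72.
So the next record is 17 wins, 72 goals.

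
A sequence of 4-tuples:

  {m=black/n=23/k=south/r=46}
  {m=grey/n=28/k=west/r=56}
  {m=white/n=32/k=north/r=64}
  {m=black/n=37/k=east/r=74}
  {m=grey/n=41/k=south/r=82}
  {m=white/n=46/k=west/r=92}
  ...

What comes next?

{m=black/n=50/k=north/r=100}

For the m, repeats black → grey → white: black, grey, white, black, grey, white → black.
N: alternating steps +5, +4, +5, +4, …; 23, 28, 32, 37, 41, 46 → 50.
K goes south, west, north, east, south, west → north (repeats south → west → north → east).
For the r, always 2 × the n: 46, 56, 64, 74, 82, 92 → 100.
Putting it together: {m=black/n=50/k=north/r=100}.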